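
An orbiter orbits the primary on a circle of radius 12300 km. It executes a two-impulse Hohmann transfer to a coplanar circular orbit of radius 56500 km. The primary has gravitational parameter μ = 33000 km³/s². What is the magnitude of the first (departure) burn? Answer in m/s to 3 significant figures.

Δv₁ = 461 m/s

The Hohmann ellipse has a_t = (r₁ + r₂)/2 = 34400 km.
Circular speed at r = 12300 km: v_c = √(μ/r) = 1.6380 km/s.
Transfer-orbit speed at the same r (vis-viva, a = a_t): v_t = √[μ(2/r − 1/a_t)] = 2.0992 km/s.
Δv₁ = |v_t − v_c| = |2.0992 − 1.6380| = 0.4612 km/s.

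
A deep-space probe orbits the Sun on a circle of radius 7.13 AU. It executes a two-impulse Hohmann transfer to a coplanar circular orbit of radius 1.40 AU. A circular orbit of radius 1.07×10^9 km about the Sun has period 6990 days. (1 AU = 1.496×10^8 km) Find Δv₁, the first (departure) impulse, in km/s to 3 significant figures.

From Kepler's third law T² = 4π²r³/μ at r = 1.07×10^9 km, T = 6990 days = 6990 × 86400 s = 6.03936×10^8 s: μ = 4π²r³/T² = 1.32596×10^11 km³/s².
In km: r₁ = 7.13 × 1.496×10^8 = 1.066648×10^9 km; r₂ = 1.40 × 1.496×10^8 = 2.0944×10^8 km.
Transfer-ellipse semi-major axis a_t = (r₁ + r₂)/2 = (1.066648×10^9 + 2.0944×10^8)/2 = 6.38044×10^8 km.
Circular speed at r = 1.066648×10^9 km: v_c = √(μ/r) = 11.15 km/s.
Vis-viva on the transfer ellipse at r = 1.066648×10^9 km gives v_t = √[μ(2/r − 1/a_t)] = 6.388 km/s.
Δv₁ = |v_t − v_c| = |6.388 − 11.15| = 4.762 km/s.

Δv₁ = 4.76 km/s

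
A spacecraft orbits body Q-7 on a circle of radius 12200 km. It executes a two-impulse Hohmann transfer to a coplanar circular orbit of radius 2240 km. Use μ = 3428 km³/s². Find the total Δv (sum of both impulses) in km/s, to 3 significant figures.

Transfer-ellipse semi-major axis a_t = (r₁ + r₂)/2 = (12200 + 2240)/2 = 7220 km.
At r₁ the circular-orbit speed is v₁ = √(μ/r₁) = 0.5301 km/s.
On the transfer ellipse at r₁, vis-viva gives v_a = √[μ(2/r₁ − 1/a_t)] = 0.2953 km/s.
First burn Δv₁ = |v_a − v₁| = 0.2348 km/s.
At r₂, v₂ = √(μ/r₂) = 1.237 km/s.
Transfer-orbit speed at r₂: v_p = √[μ(2/r₂ − 1/a_t)] = 1.608 km/s.
Second burn Δv₂ = |v₂ − v_p| = 0.3710 km/s.
Δv = Δv₁ + Δv₂ = 0.2348 + 0.3710 = 0.6058 km/s.

Δv = 0.606 km/s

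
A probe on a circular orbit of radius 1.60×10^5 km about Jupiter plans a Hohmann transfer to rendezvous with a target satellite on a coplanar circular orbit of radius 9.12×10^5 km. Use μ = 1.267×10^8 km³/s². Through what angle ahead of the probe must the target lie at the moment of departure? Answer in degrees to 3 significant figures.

Transfer-ellipse semi-major axis a_t = (r₁ + r₂)/2 = (1.600×10^5 + 9.120×10^5)/2 = 5.360×10^5 km.
Transfer time t = π√(a_t³/μ) = 1.09524×10^5 s.
The target's mean motion on its circular orbit is ω₂ = √(μ/r₂³) = 1.29240×10^-5 rad/s.
Angle swept by the target during transfer: ω₂·t = 1.4155 rad = 81.10°.
Arrival is 180° from departure on the ellipse, so φ = 180° − 81.10° = 98.9°.

φ = 98.9°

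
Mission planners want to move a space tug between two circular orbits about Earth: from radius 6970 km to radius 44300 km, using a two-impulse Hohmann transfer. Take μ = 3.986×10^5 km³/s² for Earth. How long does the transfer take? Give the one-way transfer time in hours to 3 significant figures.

t = 5.67 hours

Semi-major axis of the transfer orbit: a_t = (6970 + 44300)/2 = 25635 km.
Half the transfer-orbit period gives t = π√(a_t³/μ) = 20420 s.
Converting: 20420 s ÷ 3600 s/hour = 5.67 hours.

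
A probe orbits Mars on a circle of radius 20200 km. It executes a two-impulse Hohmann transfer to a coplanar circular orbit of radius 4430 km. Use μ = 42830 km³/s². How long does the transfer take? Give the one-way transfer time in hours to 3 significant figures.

t = 5.76 hours

The Hohmann ellipse has a_t = (r₁ + r₂)/2 = 12315 km.
By Kepler's third law the transfer-orbit period is T = 2π√(a_t³/μ), so t = T/2 = 20750 s.
Converting: 20750 s ÷ 3600 s/hour = 5.76 hours.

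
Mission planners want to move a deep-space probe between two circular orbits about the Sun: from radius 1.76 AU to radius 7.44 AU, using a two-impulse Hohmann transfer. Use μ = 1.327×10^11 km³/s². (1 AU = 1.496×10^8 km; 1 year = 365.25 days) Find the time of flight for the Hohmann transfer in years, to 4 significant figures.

In km: r₁ = 1.76 × 1.496×10^8 = 2.63296×10^8 km; r₂ = 7.44 × 1.496×10^8 = 1.113024×10^9 km.
Semi-major axis of the transfer orbit: a_t = (2.63296×10^8 + 1.113024×10^9)/2 = 6.8816×10^8 km.
Half the transfer-orbit period gives t = π√(a_t³/μ) = 1.55686×10^8 s.
Converting: 1.55686×10^8 s ÷ 3.15576×10^7 s/year (365.25 × 86400) = 4.933 years.

t = 4.933 years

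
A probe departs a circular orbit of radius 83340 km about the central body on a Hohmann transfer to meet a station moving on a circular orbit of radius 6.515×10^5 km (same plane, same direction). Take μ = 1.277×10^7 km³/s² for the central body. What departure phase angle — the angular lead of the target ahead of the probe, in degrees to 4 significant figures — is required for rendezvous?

φ = 103.8°

Transfer-ellipse semi-major axis a_t = (r₁ + r₂)/2 = (83340 + 6.515×10^5)/2 = 3.6742×10^5 km.
Transfer time t = π√(a_t³/μ) = 1.9579×10^5 s.
The target's mean motion on its circular orbit is ω₂ = √(μ/r₂³) = 6.7955×10^-6 rad/s.
Angle swept by the target during transfer: ω₂·t = 1.3305 rad = 76.23°.
The probe traverses 180° on the transfer ellipse, so the target must lead by 180° − 76.23° = 103.8°.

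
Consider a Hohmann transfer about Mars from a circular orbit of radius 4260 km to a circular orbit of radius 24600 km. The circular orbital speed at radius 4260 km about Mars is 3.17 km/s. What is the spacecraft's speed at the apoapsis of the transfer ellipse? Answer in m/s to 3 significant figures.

v = 717 m/s

From the circular-orbit relation v² = μ/r at r = 4260 km: μ = v²r = (3.17)² × 4260 = 42808.3 km³/s².
The Hohmann ellipse has a_t = (r₁ + r₂)/2 = 14430 km.
The apoapsis of the transfer ellipse is at r = 24600 km.
Vis-viva: v = √[μ(2/r − 1/a_t)] = √[42808.3 × (2/24600 − 1/14430)] = 0.7168 km/s.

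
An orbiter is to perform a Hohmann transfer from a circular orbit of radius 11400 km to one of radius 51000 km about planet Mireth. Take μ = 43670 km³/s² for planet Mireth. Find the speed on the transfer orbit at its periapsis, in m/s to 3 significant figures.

The Hohmann ellipse has a_t = (r₁ + r₂)/2 = 31200 km.
The periapsis of the transfer ellipse is at r = 11400 km.
From the vis-viva equation, v = √[μ(2/r − 1/a_t)] = 2.502 km/s.

v = 2500 m/s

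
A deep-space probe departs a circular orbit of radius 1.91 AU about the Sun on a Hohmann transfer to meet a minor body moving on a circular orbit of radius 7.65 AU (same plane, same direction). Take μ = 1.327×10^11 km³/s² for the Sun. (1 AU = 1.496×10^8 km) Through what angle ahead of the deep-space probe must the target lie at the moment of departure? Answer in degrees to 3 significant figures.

φ = 91.1°

In km: r₁ = 1.91 × 1.496×10^8 = 2.85736×10^8 km; r₂ = 7.65 × 1.496×10^8 = 1.14444×10^9 km.
The Hohmann ellipse has a_t = (r₁ + r₂)/2 = 7.15088×10^8 km.
Transfer time t = π√(a_t³/μ) = 1.64913×10^8 s.
Target angular speed ω₂ = √(μ/r₂³) = 9.40905×10^-9 rad/s.
Angle swept by the target during transfer: ω₂·t = 1.55167 rad = 88.90°.
The deep-space probe traverses 180° on the transfer ellipse, so the target must lead by 180° − 88.90° = 91.1°.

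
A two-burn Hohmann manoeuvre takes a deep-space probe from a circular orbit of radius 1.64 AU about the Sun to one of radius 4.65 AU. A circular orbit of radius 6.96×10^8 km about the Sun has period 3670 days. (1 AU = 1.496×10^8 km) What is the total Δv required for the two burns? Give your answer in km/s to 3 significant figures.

Δv = 8.85 km/s

From Kepler's third law T² = 4π²r³/μ at r = 6.96×10^8 km, T = 3670 days = 3670 × 86400 s = 3.17088×10^8 s: μ = 4π²r³/T² = 1.32382×10^11 km³/s².
In km: r₁ = 1.64 × 1.496×10^8 = 2.45344×10^8 km; r₂ = 4.65 × 1.496×10^8 = 6.9564×10^8 km.
The Hohmann ellipse has a_t = (r₁ + r₂)/2 = 4.70492×10^8 km.
At r₁ the circular-orbit speed is v₁ = √(μ/r₁) = 23.2288 km/s.
Transfer-orbit speed at r₁ (v² = μ(2/r − 1/a)): v_p = √[μ(2/r₁ − 1/a_t)] = 28.2451 km/s.
First burn Δv₁ = |v_p − v₁| = 5.0163 km/s.
At r₂, v₂ = √(μ/r₂) = 13.795 km/s.
Transfer-orbit speed at r₂: v_a = √[μ(2/r₂ − 1/a_t)] = 9.9617 km/s.
Second burn Δv₂ = |v₂ − v_a| = 3.8333 km/s.
Δv = Δv₁ + Δv₂ = 5.0163 + 3.8333 = 8.850 km/s.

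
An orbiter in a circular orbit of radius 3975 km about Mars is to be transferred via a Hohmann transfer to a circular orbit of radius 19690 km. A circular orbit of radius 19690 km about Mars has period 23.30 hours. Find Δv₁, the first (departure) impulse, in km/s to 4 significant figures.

From Kepler's third law T² = 4π²r³/μ at r = 19690 km, T = 23.30 hours = 23.30 × 3600 s = 83880 s: μ = 4π²r³/T² = 42833.2 km³/s².
Semi-major axis of the transfer orbit: a_t = (3975 + 19690)/2 = 11832.5 km.
On the circular orbit at r = 3975 km, v_c = √(μ/r) = 3.2826 km/s.
Transfer-orbit speed at the same r (vis-viva, a = a_t): v_t = √[μ(2/r − 1/a_t)] = 4.2345 km/s.
Δv₁ = |v_t − v_c| = |4.2345 − 3.2826| = 0.9519 km/s.

Δv₁ = 0.9519 km/s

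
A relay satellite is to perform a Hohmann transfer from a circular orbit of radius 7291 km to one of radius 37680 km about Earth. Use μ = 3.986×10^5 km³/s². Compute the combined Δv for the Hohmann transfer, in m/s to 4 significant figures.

The Hohmann ellipse has a_t = (r₁ + r₂)/2 = 22485.5 km.
At r₁ the circular-orbit speed is v₁ = √(μ/r₁) = 7.3939 km/s.
Transfer-orbit speed at r₁ (vis-viva equation): v_p = √[μ(2/r₁ − 1/a_t)] = 9.5715 km/s.
First burn Δv₁ = |v_p − v₁| = 2.178 km/s.
Circular speed at r₂: v₂ = √(μ/r₂) = 3.252 km/s.
Transfer-orbit speed at r₂: v_a = √[μ(2/r₂ − 1/a_t)] = 1.852 km/s.
Second burn Δv₂ = |v₂ − v_a| = 1.400 km/s.
Total Δv = Δv₁ + Δv₂ = 3.578 km/s.

Δv = 3578 m/s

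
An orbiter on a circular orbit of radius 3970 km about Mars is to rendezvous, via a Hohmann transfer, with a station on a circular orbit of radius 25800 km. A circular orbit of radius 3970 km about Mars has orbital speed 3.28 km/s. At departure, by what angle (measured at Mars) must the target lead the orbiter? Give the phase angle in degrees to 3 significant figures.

φ = 101°

From the circular-orbit relation v² = μ/r at r = 3970 km: μ = v²r = (3.28)² × 3970 = 42710.8 km³/s².
Transfer-ellipse semi-major axis a_t = (r₁ + r₂)/2 = (3970 + 25800)/2 = 14885 km.
The half-period of the transfer ellipse is t = π√(a_t³/μ) = 27606 s.
Target angular speed ω₂ = √(μ/r₂³) = 4.9870×10^-5 rad/s.
Angle swept by the target during transfer: ω₂·t = 1.3767 rad = 78.88°.
Arrival is 180° from departure on the ellipse, so φ = 180° − 78.88° = 101°.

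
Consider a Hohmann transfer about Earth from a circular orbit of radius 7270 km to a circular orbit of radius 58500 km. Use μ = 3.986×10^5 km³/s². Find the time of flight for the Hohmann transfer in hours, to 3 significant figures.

t = 8.24 hours

Transfer-ellipse semi-major axis a_t = (r₁ + r₂)/2 = (7270 + 58500)/2 = 32885 km.
Transfer time t = π√(a_t³/μ) = π√((32885)³ / 3.986×10^5) = 29670 s.
Converting: 29670 s ÷ 3600 s/hour = 8.24 hours.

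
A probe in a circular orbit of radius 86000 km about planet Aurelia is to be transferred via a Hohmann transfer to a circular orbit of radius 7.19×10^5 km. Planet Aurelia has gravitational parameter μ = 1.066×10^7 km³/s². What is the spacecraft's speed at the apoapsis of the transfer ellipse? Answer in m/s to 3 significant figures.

Transfer-ellipse semi-major axis a_t = (r₁ + r₂)/2 = (86000 + 7.190×10^5)/2 = 4.025×10^5 km.
The apoapsis of the transfer ellipse is at r = 7.190×10^5 km.
Vis-viva: v = √[μ(2/r − 1/a_t)] = √[1.066×10^7 × (2/7.190×10^5 − 1/4.025×10^5)] = 1.780 km/s.

v = 1780 m/s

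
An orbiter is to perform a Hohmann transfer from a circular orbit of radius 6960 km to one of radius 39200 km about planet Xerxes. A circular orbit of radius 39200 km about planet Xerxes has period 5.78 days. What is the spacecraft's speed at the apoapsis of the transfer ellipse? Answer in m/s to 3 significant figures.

v = 271 m/s

From Kepler's third law T² = 4π²r³/μ at r = 39200 km, T = 5.78 days = 5.78 × 86400 s = 4.99392×10^5 s: μ = 4π²r³/T² = 9535.31 km³/s².
The Hohmann ellipse has a_t = (r₁ + r₂)/2 = 23080 km.
The apoapsis of the transfer ellipse is at r = 39200 km.
Applying v² = μ(2/r − 1/a_t): v = 0.2708 km/s.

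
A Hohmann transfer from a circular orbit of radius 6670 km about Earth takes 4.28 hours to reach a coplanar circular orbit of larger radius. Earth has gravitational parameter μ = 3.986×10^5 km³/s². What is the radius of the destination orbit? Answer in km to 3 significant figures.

r₂ = 35800 km

Transfer time t = 4.28 hours = 15408 s, and t = π√(a_t³/μ).
So a_t = (μ t²/π²)^(1/3) = (3.986×10^5 × (15408)² / π²)^(1/3) = 21244 km.
Since a_t = (r₁ + r₂)/2, r₂ = 2a_t − r₁ = 2×21244 − 6670 = 35818 km.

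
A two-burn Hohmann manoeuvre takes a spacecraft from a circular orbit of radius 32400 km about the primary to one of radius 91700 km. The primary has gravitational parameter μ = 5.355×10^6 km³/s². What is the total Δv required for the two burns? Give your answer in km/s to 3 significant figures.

The Hohmann ellipse has a_t = (r₁ + r₂)/2 = 62050 km.
Circular speed at r₁: v₁ = √(μ/r₁) = √(5.355×10^6/32400) = 12.8560 km/s.
Transfer-orbit speed at r₁ (vis-viva equation): v_p = √[μ(2/r₁ − 1/a_t)] = 15.6286 km/s.
First burn Δv₁ = |v_p − v₁| = 2.7726 km/s.
At r₂, v₂ = √(μ/r₂) = 7.6418 km/s.
Transfer-orbit speed at r₂: v_a = √[μ(2/r₂ − 1/a_t)] = 5.5220 km/s.
Second burn Δv₂ = |v₂ − v_a| = 2.1198 km/s.
Total Δv = Δv₁ + Δv₂ = 4.892 km/s.

Δv = 4.89 km/s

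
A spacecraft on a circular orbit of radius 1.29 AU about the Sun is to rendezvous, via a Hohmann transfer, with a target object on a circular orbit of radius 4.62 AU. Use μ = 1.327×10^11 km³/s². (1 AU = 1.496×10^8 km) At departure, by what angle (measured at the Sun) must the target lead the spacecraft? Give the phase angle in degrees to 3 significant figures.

φ = 87.9°

In km: r₁ = 1.29 × 1.496×10^8 = 1.92984×10^8 km; r₂ = 4.62 × 1.496×10^8 = 6.91152×10^8 km.
Transfer-ellipse semi-major axis a_t = (r₁ + r₂)/2 = (1.92984×10^8 + 6.91152×10^8)/2 = 4.42068×10^8 km.
Transfer time t = π√(a_t³/μ) = 8.01582×10^7 s.
Target angular speed ω₂ = √(μ/r₂³) = 2.00482×10^-8 rad/s.
Angle swept by the target during transfer: ω₂·t = 1.60703 rad = 92.08°.
Arrival is 180° from departure on the ellipse, so φ = 180° − 92.08° = 87.9°.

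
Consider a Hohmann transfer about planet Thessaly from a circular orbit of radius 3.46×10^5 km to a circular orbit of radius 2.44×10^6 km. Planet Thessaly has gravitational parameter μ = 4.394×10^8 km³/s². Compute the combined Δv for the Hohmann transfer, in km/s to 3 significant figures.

The Hohmann ellipse has a_t = (r₁ + r₂)/2 = 1.393×10^6 km.
Circular speed at r₁: v₁ = √(μ/r₁) = √(4.394×10^8/3.460×10^5) = 35.636 km/s.
Transfer-orbit speed at r₁ (vis-viva equation): v_p = √[μ(2/r₁ − 1/a_t)] = 47.164 km/s.
First burn Δv₁ = |v_p − v₁| = 11.53 km/s.
Circular speed at r₂: v₂ = √(μ/r₂) = 13.419 km/s.
Transfer-orbit speed at r₂: v_a = √[μ(2/r₂ − 1/a_t)] = 6.6880 km/s.
Second burn Δv₂ = |v₂ − v_a| = 6.731 km/s.
Total Δv = Δv₁ + Δv₂ = 18.26 km/s.

Δv = 18.3 km/s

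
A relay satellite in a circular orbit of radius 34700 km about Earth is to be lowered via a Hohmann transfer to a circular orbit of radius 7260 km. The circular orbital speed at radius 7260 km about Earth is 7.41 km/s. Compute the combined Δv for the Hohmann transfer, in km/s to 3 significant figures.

Δv = 3.52 km/s

From the circular-orbit relation v² = μ/r at r = 7260 km: μ = v²r = (7.41)² × 7260 = 3.98633×10^5 km³/s².
Transfer-ellipse semi-major axis a_t = (r₁ + r₂)/2 = (34700 + 7260)/2 = 20980 km.
At r₁ the circular-orbit speed is v₁ = √(μ/r₁) = 3.3894 km/s.
On the transfer ellipse at r₁, vis-viva equation gives v_a = √[μ(2/r₁ − 1/a_t)] = 1.9938 km/s.
First burn Δv₁ = |v_a − v₁| = 1.3956 km/s.
Circular speed at r₂: v₂ = √(μ/r₂) = 7.4100 km/s.
Transfer-orbit speed at r₂: v_p = √[μ(2/r₂ − 1/a_t)] = 9.5297 km/s.
Second burn Δv₂ = |v₂ − v_p| = 2.1197 km/s.
Total Δv = Δv₁ + Δv₂ = 3.515 km/s.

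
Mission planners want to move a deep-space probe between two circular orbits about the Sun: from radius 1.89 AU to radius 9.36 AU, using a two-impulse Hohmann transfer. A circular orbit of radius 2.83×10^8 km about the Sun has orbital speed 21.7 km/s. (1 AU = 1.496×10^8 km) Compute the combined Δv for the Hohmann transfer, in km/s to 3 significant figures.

Δv = 10.4 km/s

From the circular-orbit relation v² = μ/r at r = 2.83×10^8 km: μ = v²r = (21.7)² × 2.83×10^8 = 1.33262×10^11 km³/s².
In km: r₁ = 1.89 × 1.496×10^8 = 2.82744×10^8 km; r₂ = 9.36 × 1.496×10^8 = 1.400256×10^9 km.
The Hohmann ellipse has a_t = (r₁ + r₂)/2 = 8.415×10^8 km.
Circular speed at r₁: v₁ = √(μ/r₁) = √(1.33262×10^11/2.82744×10^8) = 21.710 km/s.
On the transfer ellipse at r₁, vis-viva gives v_p = √[μ(2/r₁ − 1/a_t)] = 28.005 km/s.
First burn Δv₁ = |v_p − v₁| = 6.295 km/s.
Circular speed at r₂: v₂ = √(μ/r₂) = 9.7555 km/s.
Transfer-orbit speed at r₂: v_a = √[μ(2/r₂ − 1/a_t)] = 5.6548 km/s.
Second burn Δv₂ = |v₂ − v_a| = 4.101 km/s.
Δv = Δv₁ + Δv₂ = 6.295 + 4.101 = 10.40 km/s.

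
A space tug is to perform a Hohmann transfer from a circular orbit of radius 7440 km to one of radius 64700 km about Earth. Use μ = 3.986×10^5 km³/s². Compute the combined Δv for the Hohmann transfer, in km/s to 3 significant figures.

The Hohmann ellipse has a_t = (r₁ + r₂)/2 = 36070 km.
At r₁ the circular-orbit speed is v₁ = √(μ/r₁) = 7.31951 km/s.
On the transfer ellipse at r₁, v² = μ(2/r − 1/a) gives v_p = √[μ(2/r₁ − 1/a_t)] = 9.80305 km/s.
First burn Δv₁ = |v_p − v₁| = 2.4835 km/s.
At r₂, v₂ = √(μ/r₂) = 2.4821 km/s.
Transfer-orbit speed at r₂: v_a = √[μ(2/r₂ − 1/a_t)] = 1.1273 km/s.
Second burn Δv₂ = |v₂ − v_a| = 1.3548 km/s.
Total Δv = Δv₁ + Δv₂ = 3.838 km/s.

Δv = 3.84 km/s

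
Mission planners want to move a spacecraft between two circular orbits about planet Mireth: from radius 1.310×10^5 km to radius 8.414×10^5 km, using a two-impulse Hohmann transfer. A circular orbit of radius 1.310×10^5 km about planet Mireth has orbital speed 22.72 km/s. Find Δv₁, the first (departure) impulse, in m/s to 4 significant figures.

Δv₁ = 7168 m/s

From the circular-orbit relation v² = μ/r at r = 1.310×10^5 km: μ = v²r = (22.72)² × 1.310×10^5 = 6.76220×10^7 km³/s².
Transfer-ellipse semi-major axis a_t = (r₁ + r₂)/2 = (1.310×10^5 + 8.414×10^5)/2 = 4.862×10^5 km.
On the circular orbit at r = 1.310×10^5 km, v_c = √(μ/r) = 22.720 km/s.
Transfer-orbit speed at the same r (vis-viva, a = a_t): v_t = √[μ(2/r − 1/a_t)] = 29.888 km/s.
Δv₁ = |v_t − v_c| = |29.888 − 22.720| = 7.168 km/s.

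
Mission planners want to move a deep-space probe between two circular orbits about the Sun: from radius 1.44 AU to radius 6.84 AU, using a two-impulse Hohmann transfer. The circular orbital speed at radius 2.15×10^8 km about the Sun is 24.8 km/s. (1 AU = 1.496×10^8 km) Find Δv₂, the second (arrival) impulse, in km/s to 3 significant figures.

From the circular-orbit relation v² = μ/r at r = 2.15×10^8 km: μ = v²r = (24.8)² × 2.15×10^8 = 1.32234×10^11 km³/s².
In km: r₁ = 1.44 × 1.496×10^8 = 2.15424×10^8 km; r₂ = 6.84 × 1.496×10^8 = 1.023264×10^9 km.
Semi-major axis of the transfer orbit: a_t = (2.15424×10^8 + 1.023264×10^9)/2 = 6.19344×10^8 km.
Circular speed at r = 1.023264×10^9 km: v_c = √(μ/r) = 11.3678 km/s.
Vis-viva on the transfer ellipse at r = 1.023264×10^9 km gives v_t = √[μ(2/r − 1/a_t)] = 6.70437 km/s.
Δv₂ = |v_t − v_c| = |6.70437 − 11.3678| = 4.663 km/s.

Δv₂ = 4.66 km/s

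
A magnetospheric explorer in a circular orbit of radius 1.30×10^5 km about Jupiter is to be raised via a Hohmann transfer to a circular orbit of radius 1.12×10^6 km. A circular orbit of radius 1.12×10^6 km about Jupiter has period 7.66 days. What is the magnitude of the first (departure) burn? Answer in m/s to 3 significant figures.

Δv₁ = 10600 m/s

From Kepler's third law T² = 4π²r³/μ at r = 1.12×10^6 km, T = 7.66 days = 7.66 × 86400 s = 6.61824×10^5 s: μ = 4π²r³/T² = 1.26628×10^8 km³/s².
Transfer-ellipse semi-major axis a_t = (r₁ + r₂)/2 = (1.300×10^5 + 1.120×10^6)/2 = 6.250×10^5 km.
Circular speed at r = 1.300×10^5 km: v_c = √(μ/r) = 31.21 km/s.
Transfer-orbit speed at the same r (vis-viva, a = a_t): v_t = √[μ(2/r − 1/a_t)] = 41.78 km/s.
Δv₁ = |v_t − v_c| = |41.78 − 31.21| = 10.57 km/s.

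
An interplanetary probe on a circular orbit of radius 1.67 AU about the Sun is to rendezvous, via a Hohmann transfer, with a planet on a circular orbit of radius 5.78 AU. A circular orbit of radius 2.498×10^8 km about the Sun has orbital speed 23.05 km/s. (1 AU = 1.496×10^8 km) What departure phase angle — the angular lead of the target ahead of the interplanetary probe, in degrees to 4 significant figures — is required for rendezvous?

From the circular-orbit relation v² = μ/r at r = 2.498×10^8 km: μ = v²r = (23.05)² × 2.498×10^8 = 1.32719×10^11 km³/s².
In km: r₁ = 1.67 × 1.496×10^8 = 2.49832×10^8 km; r₂ = 5.78 × 1.496×10^8 = 8.64688×10^8 km.
Transfer-ellipse semi-major axis a_t = (r₁ + r₂)/2 = (2.49832×10^8 + 8.64688×10^8)/2 = 5.5726×10^8 km.
Transfer time t = π√(a_t³/μ) = 1.1344×10^8 s.
The target's mean motion on its circular orbit is ω₂ = √(μ/r₂³) = 1.4328×10^-8 rad/s.
Angle swept by the target during transfer: ω₂·t = 1.6254 rad = 93.13°.
Arrival is 180° from departure on the ellipse, so φ = 180° − 93.13° = 86.87°.

φ = 86.87°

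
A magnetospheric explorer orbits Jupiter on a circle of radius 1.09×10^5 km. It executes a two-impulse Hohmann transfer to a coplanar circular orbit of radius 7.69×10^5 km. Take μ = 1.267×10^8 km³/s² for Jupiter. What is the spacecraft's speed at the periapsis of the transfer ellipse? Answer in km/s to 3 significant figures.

Transfer-ellipse semi-major axis a_t = (r₁ + r₂)/2 = (1.090×10^5 + 7.690×10^5)/2 = 4.390×10^5 km.
The periapsis of the transfer ellipse is at r = 1.090×10^5 km.
From the vis-viva equation, v = √[μ(2/r − 1/a_t)] = 45.12 km/s.

v = 45.1 km/s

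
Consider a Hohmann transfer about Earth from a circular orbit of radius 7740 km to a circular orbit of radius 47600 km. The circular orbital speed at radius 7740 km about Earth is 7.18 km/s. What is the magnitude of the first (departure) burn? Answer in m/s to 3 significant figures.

Δv₁ = 2240 m/s

From the circular-orbit relation v² = μ/r at r = 7740 km: μ = v²r = (7.18)² × 7740 = 3.99016×10^5 km³/s².
Transfer-ellipse semi-major axis a_t = (r₁ + r₂)/2 = (7740 + 47600)/2 = 27670 km.
On the circular orbit at r = 7740 km, v_c = √(μ/r) = 7.180 km/s.
Vis-viva on the transfer ellipse at r = 7740 km gives v_t = √[μ(2/r − 1/a_t)] = 9.417 km/s.
Δv₁ = |v_t − v_c| = |9.417 − 7.180| = 2.237 km/s.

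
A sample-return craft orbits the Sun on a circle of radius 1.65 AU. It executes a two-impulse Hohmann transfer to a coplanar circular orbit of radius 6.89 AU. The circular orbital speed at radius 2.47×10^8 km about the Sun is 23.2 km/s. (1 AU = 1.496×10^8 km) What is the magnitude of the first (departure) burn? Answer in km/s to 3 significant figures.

Δv₁ = 6.27 km/s

From the circular-orbit relation v² = μ/r at r = 2.47×10^8 km: μ = v²r = (23.2)² × 2.47×10^8 = 1.32945×10^11 km³/s².
In km: r₁ = 1.65 × 1.496×10^8 = 2.4684×10^8 km; r₂ = 6.89 × 1.496×10^8 = 1.030744×10^9 km.
Transfer-ellipse semi-major axis a_t = (r₁ + r₂)/2 = (2.4684×10^8 + 1.030744×10^9)/2 = 6.38792×10^8 km.
Circular speed at r = 2.4684×10^8 km: v_c = √(μ/r) = 23.208 km/s.
Transfer-orbit speed at the same r (vis-viva, a = a_t): v_t = √[μ(2/r − 1/a_t)] = 29.480 km/s.
Δv₁ = |v_t − v_c| = |29.480 − 23.208| = 6.272 km/s.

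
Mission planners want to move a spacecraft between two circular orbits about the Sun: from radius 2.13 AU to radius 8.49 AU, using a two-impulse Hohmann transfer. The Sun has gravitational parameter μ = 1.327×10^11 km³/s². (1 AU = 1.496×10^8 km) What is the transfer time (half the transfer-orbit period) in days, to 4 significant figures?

In km: r₁ = 2.13 × 1.496×10^8 = 3.18648×10^8 km; r₂ = 8.49 × 1.496×10^8 = 1.270104×10^9 km.
Transfer-ellipse semi-major axis a_t = (r₁ + r₂)/2 = (3.18648×10^8 + 1.270104×10^9)/2 = 7.94376×10^8 km.
By Kepler's third law the transfer-orbit period is T = 2π√(a_t³/μ), so t = T/2 = 1.931×10^8 s.
Converting: 1.931×10^8 s ÷ 86400 s/day = 2235 days.

t = 2235 days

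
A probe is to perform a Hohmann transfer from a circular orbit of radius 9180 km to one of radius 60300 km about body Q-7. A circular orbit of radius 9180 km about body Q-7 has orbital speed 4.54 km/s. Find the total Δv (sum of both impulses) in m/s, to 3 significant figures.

Δv = 2300 m/s

From the circular-orbit relation v² = μ/r at r = 9180 km: μ = v²r = (4.54)² × 9180 = 1.89214×10^5 km³/s².
Transfer-ellipse semi-major axis a_t = (r₁ + r₂)/2 = (9180 + 60300)/2 = 34740 km.
Circular speed at r₁: v₁ = √(μ/r₁) = √(1.89214×10^5/9180) = 4.540 km/s.
On the transfer ellipse at r₁, vis-viva equation gives v_p = √[μ(2/r₁ − 1/a_t)] = 5.981 km/s.
First burn Δv₁ = |v_p − v₁| = 1.441 km/s.
At r₂, v₂ = √(μ/r₂) = 1.7714 km/s.
Transfer-orbit speed at r₂: v_a = √[μ(2/r₂ − 1/a_t)] = 0.91059 km/s.
Second burn Δv₂ = |v₂ − v_a| = 0.8608 km/s.
Δv = Δv₁ + Δv₂ = 1.441 + 0.8608 = 2.302 km/s.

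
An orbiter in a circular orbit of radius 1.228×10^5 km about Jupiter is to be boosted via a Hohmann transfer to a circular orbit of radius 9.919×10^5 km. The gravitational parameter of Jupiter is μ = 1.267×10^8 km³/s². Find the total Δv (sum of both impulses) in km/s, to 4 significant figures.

Δv = 16.73 km/s

The Hohmann ellipse has a_t = (r₁ + r₂)/2 = 5.5735×10^5 km.
At r₁ the circular-orbit speed is v₁ = √(μ/r₁) = 32.12 km/s.
On the transfer ellipse at r₁, vis-viva equation gives v_p = √[μ(2/r₁ − 1/a_t)] = 42.85 km/s.
First burn Δv₁ = |v_p − v₁| = 10.73 km/s.
Circular speed at r₂: v₂ = √(μ/r₂) = 11.302 km/s.
Transfer-orbit speed at r₂: v_a = √[μ(2/r₂ − 1/a_t)] = 5.3051 km/s.
Second burn Δv₂ = |v₂ − v_a| = 5.997 km/s.
Δv = Δv₁ + Δv₂ = 10.73 + 5.997 = 16.73 km/s.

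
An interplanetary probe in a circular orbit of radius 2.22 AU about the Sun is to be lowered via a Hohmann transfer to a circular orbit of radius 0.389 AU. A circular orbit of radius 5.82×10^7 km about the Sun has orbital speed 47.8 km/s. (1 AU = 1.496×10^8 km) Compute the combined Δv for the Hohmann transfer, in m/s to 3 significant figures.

Δv = 23600 m/s

From the circular-orbit relation v² = μ/r at r = 5.82×10^7 km: μ = v²r = (47.8)² × 5.82×10^7 = 1.32978×10^11 km³/s².
In km: r₁ = 2.22 × 1.496×10^8 = 3.32112×10^8 km; r₂ = 0.389 × 1.496×10^8 = 5.81944×10^7 km.
The Hohmann ellipse has a_t = (r₁ + r₂)/2 = 1.951532×10^8 km.
Circular speed at r₁: v₁ = √(μ/r₁) = √(1.32978×10^11/3.32112×10^8) = 20.010 km/s.
Transfer-orbit speed at r₁ (vis-viva equation): v_a = √[μ(2/r₁ − 1/a_t)] = 10.927 km/s.
First burn Δv₁ = |v_a − v₁| = 9.083 km/s.
At r₂, v₂ = √(μ/r₂) = 47.80 km/s.
Transfer-orbit speed at r₂: v_p = √[μ(2/r₂ − 1/a_t)] = 62.36 km/s.
Second burn Δv₂ = |v₂ − v_p| = 14.56 km/s.
Total Δv = Δv₁ + Δv₂ = 23.64 km/s.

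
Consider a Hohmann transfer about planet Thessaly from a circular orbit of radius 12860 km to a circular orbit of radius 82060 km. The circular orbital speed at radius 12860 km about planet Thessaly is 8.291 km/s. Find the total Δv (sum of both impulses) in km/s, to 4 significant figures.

Δv = 4.185 km/s

From the circular-orbit relation v² = μ/r at r = 12860 km: μ = v²r = (8.291)² × 12860 = 8.84005×10^5 km³/s².
The Hohmann ellipse has a_t = (r₁ + r₂)/2 = 47460 km.
Circular speed at r₁: v₁ = √(μ/r₁) = √(8.84005×10^5/12860) = 8.2910 km/s.
Transfer-orbit speed at r₁ (vis-viva): v_p = √[μ(2/r₁ − 1/a_t)] = 10.902 km/s.
First burn Δv₁ = |v_p − v₁| = 2.611 km/s.
Circular speed at r₂: v₂ = √(μ/r₂) = 3.2822 km/s.
Transfer-orbit speed at r₂: v_a = √[μ(2/r₂ − 1/a_t)] = 1.7085 km/s.
Second burn Δv₂ = |v₂ − v_a| = 1.574 km/s.
Δv = Δv₁ + Δv₂ = 2.611 + 1.574 = 4.185 km/s.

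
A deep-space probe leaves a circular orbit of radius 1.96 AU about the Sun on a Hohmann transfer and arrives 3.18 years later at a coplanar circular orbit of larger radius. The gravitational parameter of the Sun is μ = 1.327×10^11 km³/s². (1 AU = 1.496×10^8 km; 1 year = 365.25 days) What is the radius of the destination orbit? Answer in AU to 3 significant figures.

In km: r₁ = 1.96 × 1.496×10^8 = 2.93216×10^8 km.
Transfer time t = 3.18 years × 365.25 × 86400 s = 1.00353168×10^8 s, and t = π√(a_t³/μ).
So a_t = (μ t²/π²)^(1/3) = (1.327×10^11 × (1.00353168×10^8)² / π²)^(1/3) = 5.13505×10^8 km.
Since a_t = (r₁ + r₂)/2, r₂ = 2a_t − r₁ = 2×5.13505×10^8 − 2.93216×10^8 = 7.33794×10^8 km.
In AU: r₂ = 7.33794×10^8 / 1.496×10^8 = 4.91 AU.

r₂ = 4.91 AU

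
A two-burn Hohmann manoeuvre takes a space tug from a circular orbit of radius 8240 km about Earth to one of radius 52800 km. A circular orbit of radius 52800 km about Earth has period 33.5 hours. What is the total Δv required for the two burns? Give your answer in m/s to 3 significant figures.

Δv = 3520 m/s

From Kepler's third law T² = 4π²r³/μ at r = 52800 km, T = 33.5 hours = 33.5 × 3600 s = 1.206×10^5 s: μ = 4π²r³/T² = 3.99546×10^5 km³/s².
Transfer-ellipse semi-major axis a_t = (r₁ + r₂)/2 = (8240 + 52800)/2 = 30520 km.
At r₁ the circular-orbit speed is v₁ = √(μ/r₁) = 6.963 km/s.
On the transfer ellipse at r₁, vis-viva gives v_p = √[μ(2/r₁ − 1/a_t)] = 9.159 km/s.
First burn Δv₁ = |v_p − v₁| = 2.196 km/s.
At r₂, v₂ = √(μ/r₂) = 2.7508473 km/s.
Transfer-orbit speed at r₂: v_a = √[μ(2/r₂ − 1/a_t)] = 1.4293475 km/s.
Second burn Δv₂ = |v₂ − v_a| = 1.321 km/s.
Δv = Δv₁ + Δv₂ = 2.196 + 1.321 = 3.517 km/s.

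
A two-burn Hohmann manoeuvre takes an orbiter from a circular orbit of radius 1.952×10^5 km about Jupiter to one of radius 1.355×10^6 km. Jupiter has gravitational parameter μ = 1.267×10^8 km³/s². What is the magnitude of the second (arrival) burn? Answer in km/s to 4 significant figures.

Δv₂ = 4.817 km/s

Transfer-ellipse semi-major axis a_t = (r₁ + r₂)/2 = (1.952×10^5 + 1.355×10^6)/2 = 7.751×10^5 km.
On the circular orbit at r = 1.355×10^6 km, v_c = √(μ/r) = 9.670 km/s.
Transfer-orbit speed at the same r (vis-viva, a = a_t): v_t = √[μ(2/r − 1/a_t)] = 4.853 km/s.
Δv₂ = |v_t − v_c| = |4.853 − 9.670| = 4.817 km/s.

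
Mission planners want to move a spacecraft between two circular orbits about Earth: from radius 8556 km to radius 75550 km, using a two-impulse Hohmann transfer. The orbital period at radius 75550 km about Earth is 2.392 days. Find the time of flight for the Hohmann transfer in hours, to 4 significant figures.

t = 11.92 hours

From Kepler's third law T² = 4π²r³/μ at r = 75550 km, T = 2.392 days = 2.392 × 86400 s = 2.066688×10^5 s: μ = 4π²r³/T² = 3.98578×10^5 km³/s².
Semi-major axis of the transfer orbit: a_t = (8556 + 75550)/2 = 42053 km.
Transfer time t = π√(a_t³/μ) = π√((42053)³ / 3.98578×10^5) = 42910 s.
Converting: 42910 s ÷ 3600 s/hour = 11.92 hours.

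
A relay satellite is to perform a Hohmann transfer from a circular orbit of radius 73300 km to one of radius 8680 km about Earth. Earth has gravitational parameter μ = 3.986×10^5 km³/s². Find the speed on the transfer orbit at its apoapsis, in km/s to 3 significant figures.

v = 1.07 km/s

Transfer-ellipse semi-major axis a_t = (r₁ + r₂)/2 = (73300 + 8680)/2 = 40990 km.
At apoapsis, r = 73300 km.
From the vis-viva equation, v = √[μ(2/r − 1/a_t)] = 1.073 km/s.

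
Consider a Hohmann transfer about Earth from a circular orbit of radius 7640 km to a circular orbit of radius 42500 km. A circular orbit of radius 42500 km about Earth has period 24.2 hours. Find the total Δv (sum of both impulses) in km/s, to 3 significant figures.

From Kepler's third law T² = 4π²r³/μ at r = 42500 km, T = 24.2 hours = 24.2 × 3600 s = 87120 s: μ = 4π²r³/T² = 3.99292×10^5 km³/s².
Transfer-ellipse semi-major axis a_t = (r₁ + r₂)/2 = (7640 + 42500)/2 = 25070 km.
At r₁ the circular-orbit speed is v₁ = √(μ/r₁) = 7.2293 km/s.
On the transfer ellipse at r₁, vis-viva gives v_p = √[μ(2/r₁ − 1/a_t)] = 9.4127 km/s.
First burn Δv₁ = |v_p − v₁| = 2.183 km/s.
At r₂, v₂ = √(μ/r₂) = 3.065 km/s.
Transfer-orbit speed at r₂: v_a = √[μ(2/r₂ − 1/a_t)] = 1.692 km/s.
Second burn Δv₂ = |v₂ − v_a| = 1.373 km/s.
Δv = Δv₁ + Δv₂ = 2.183 + 1.373 = 3.556 km/s.

Δv = 3.56 km/s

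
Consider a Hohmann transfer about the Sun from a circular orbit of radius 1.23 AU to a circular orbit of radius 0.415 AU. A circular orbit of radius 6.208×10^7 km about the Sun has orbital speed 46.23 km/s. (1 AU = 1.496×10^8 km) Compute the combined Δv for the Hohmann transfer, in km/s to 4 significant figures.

From the circular-orbit relation v² = μ/r at r = 6.208×10^7 km: μ = v²r = (46.23)² × 6.208×10^7 = 1.32678×10^11 km³/s².
In km: r₁ = 1.23 × 1.496×10^8 = 1.84008×10^8 km; r₂ = 0.415 × 1.496×10^8 = 6.2084×10^7 km.
The Hohmann ellipse has a_t = (r₁ + r₂)/2 = 1.23046×10^8 km.
At r₁ the circular-orbit speed is v₁ = √(μ/r₁) = 26.852 km/s.
On the transfer ellipse at r₁, v² = μ(2/r − 1/a) gives v_a = √[μ(2/r₁ − 1/a_t)] = 19.074 km/s.
First burn Δv₁ = |v_a − v₁| = 7.778 km/s.
Circular speed at r₂: v₂ = √(μ/r₂) = 46.23 km/s.
Transfer-orbit speed at r₂: v_p = √[μ(2/r₂ − 1/a_t)] = 56.53 km/s.
Second burn Δv₂ = |v₂ − v_p| = 10.30 km/s.
Total Δv = Δv₁ + Δv₂ = 18.08 km/s.

Δv = 18.08 km/s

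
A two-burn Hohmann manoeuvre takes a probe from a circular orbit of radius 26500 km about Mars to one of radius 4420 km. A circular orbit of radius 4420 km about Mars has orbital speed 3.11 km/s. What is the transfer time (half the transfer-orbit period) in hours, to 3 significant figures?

From the circular-orbit relation v² = μ/r at r = 4420 km: μ = v²r = (3.11)² × 4420 = 42750.7 km³/s².
Semi-major axis of the transfer orbit: a_t = (26500 + 4420)/2 = 15460 km.
Half the transfer-orbit period gives t = π√(a_t³/μ) = 29210 s.
Converting: 29210 s ÷ 3600 s/hour = 8.11 hours.

t = 8.11 hours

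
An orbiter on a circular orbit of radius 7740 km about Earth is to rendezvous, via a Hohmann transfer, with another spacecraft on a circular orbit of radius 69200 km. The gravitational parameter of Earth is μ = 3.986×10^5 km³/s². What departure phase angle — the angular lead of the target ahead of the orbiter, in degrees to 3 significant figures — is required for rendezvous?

The Hohmann ellipse has a_t = (r₁ + r₂)/2 = 38470 km.
Transfer time t = π√(a_t³/μ) = 37550 s.
Target angular speed ω₂ = √(μ/r₂³) = 3.468×10^-5 rad/s.
Angle swept by the target during transfer: ω₂·t = 1.3022 rad = 74.61°.
The orbiter traverses 180° on the transfer ellipse, so the target must lead by 180° − 74.61° = 105°.

φ = 105°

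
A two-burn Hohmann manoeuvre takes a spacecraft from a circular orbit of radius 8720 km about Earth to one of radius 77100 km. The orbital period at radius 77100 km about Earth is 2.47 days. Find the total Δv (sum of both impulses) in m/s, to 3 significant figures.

From Kepler's third law T² = 4π²r³/μ at r = 77100 km, T = 2.47 days = 2.47 × 86400 s = 2.13408×10^5 s: μ = 4π²r³/T² = 3.97284×10^5 km³/s².
Semi-major axis of the transfer orbit: a_t = (8720 + 77100)/2 = 42910 km.
At r₁ the circular-orbit speed is v₁ = √(μ/r₁) = 6.750 km/s.
Transfer-orbit speed at r₁ (vis-viva equation): v_p = √[μ(2/r₁ − 1/a_t)] = 9.048 km/s.
First burn Δv₁ = |v_p − v₁| = 2.298 km/s.
At r₂, v₂ = √(μ/r₂) = 2.270 km/s.
Transfer-orbit speed at r₂: v_a = √[μ(2/r₂ − 1/a_t)] = 1.023 km/s.
Second burn Δv₂ = |v₂ − v_a| = 1.247 km/s.
Total Δv = Δv₁ + Δv₂ = 3.545 km/s.

Δv = 3540 m/s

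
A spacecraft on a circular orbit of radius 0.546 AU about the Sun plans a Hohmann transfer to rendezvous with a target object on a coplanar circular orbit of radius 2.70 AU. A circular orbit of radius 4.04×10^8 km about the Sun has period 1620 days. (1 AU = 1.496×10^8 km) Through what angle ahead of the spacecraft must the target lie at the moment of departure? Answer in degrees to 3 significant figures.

From Kepler's third law T² = 4π²r³/μ at r = 4.04×10^8 km, T = 1620 days = 1620 × 86400 s = 1.39968×10^8 s: μ = 4π²r³/T² = 1.32876×10^11 km³/s².
In km: r₁ = 0.546 × 1.496×10^8 = 8.16816×10^7 km; r₂ = 2.70 × 1.496×10^8 = 4.0392×10^8 km.
Transfer-ellipse semi-major axis a_t = (r₁ + r₂)/2 = (8.16816×10^7 + 4.0392×10^8)/2 = 2.428008×10^8 km.
The half-period of the transfer ellipse is t = π√(a_t³/μ) = 3.2606×10^7 s.
The target's mean motion on its circular orbit is ω₂ = √(μ/r₂³) = 4.4903×10^-8 rad/s.
Angle swept by the target during transfer: ω₂·t = 1.4641 rad = 83.89°.
The spacecraft traverses 180° on the transfer ellipse, so the target must lead by 180° − 83.89° = 96.1°.

φ = 96.1°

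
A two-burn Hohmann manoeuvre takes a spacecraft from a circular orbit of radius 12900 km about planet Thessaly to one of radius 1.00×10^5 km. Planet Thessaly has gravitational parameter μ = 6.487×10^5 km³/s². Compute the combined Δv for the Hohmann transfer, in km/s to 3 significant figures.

Transfer-ellipse semi-major axis a_t = (r₁ + r₂)/2 = (12900 + 1.000×10^5)/2 = 56450 km.
At r₁ the circular-orbit speed is v₁ = √(μ/r₁) = 7.091 km/s.
On the transfer ellipse at r₁, vis-viva equation gives v_p = √[μ(2/r₁ − 1/a_t)] = 9.438 km/s.
First burn Δv₁ = |v_p − v₁| = 2.347 km/s.
Circular speed at r₂: v₂ = √(μ/r₂) = 2.547 km/s.
Transfer-orbit speed at r₂: v_a = √[μ(2/r₂ − 1/a_t)] = 1.218 km/s.
Second burn Δv₂ = |v₂ − v_a| = 1.329 km/s.
Δv = Δv₁ + Δv₂ = 2.347 + 1.329 = 3.676 km/s.

Δv = 3.68 km/s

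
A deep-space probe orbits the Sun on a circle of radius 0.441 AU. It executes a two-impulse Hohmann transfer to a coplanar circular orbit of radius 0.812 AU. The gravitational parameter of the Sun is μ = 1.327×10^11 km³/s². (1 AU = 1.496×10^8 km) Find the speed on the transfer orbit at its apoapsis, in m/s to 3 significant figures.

v = 27700 m/s

In km: r₁ = 0.441 × 1.496×10^8 = 6.59736×10^7 km; r₂ = 0.812 × 1.496×10^8 = 1.214752×10^8 km.
Transfer-ellipse semi-major axis a_t = (r₁ + r₂)/2 = (6.59736×10^7 + 1.214752×10^8)/2 = 9.37244×10^7 km.
At apoapsis, r = 1.214752×10^8 km.
From the vis-viva equation, v = √[μ(2/r − 1/a_t)] = 27.73 km/s.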